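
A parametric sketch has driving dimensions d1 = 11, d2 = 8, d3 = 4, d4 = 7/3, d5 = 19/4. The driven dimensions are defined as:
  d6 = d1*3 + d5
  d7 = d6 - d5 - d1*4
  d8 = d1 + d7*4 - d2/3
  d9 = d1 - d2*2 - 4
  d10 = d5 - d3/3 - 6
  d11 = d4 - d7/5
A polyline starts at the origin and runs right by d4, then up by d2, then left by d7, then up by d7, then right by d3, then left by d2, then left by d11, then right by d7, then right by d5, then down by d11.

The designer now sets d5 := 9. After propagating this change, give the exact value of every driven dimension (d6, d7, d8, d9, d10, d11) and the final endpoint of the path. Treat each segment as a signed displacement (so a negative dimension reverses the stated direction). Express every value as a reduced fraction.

d6 = 42
d7 = -11
d8 = -107/3
d9 = -9
d10 = 5/3
d11 = 68/15
endpoint = (14/5, -113/15)

Apply edit: d5 := 9
  d6 = d1*3 + d5 = 42
  d7 = d6 - d5 - d1*4 = -11
  d8 = d1 + d7*4 - d2/3 = -107/3
  d9 = d1 - d2*2 - 4 = -9
  d10 = d5 - d3/3 - 6 = 5/3
  d11 = d4 - d7/5 = 68/15
Walk from origin (0, 0):
  seg 1: right by d4 = 7/3 → (7/3, 0)
  seg 2: up by d2 = 8 → (7/3, 8)
  seg 3: left by d7 = -11 → (40/3, 8)
  seg 4: up by d7 = -11 → (40/3, -3)
  seg 5: right by d3 = 4 → (52/3, -3)
  seg 6: left by d2 = 8 → (28/3, -3)
  seg 7: left by d11 = 68/15 → (24/5, -3)
  seg 8: right by d7 = -11 → (-31/5, -3)
  seg 9: right by d5 = 9 → (14/5, -3)
  seg 10: down by d11 = 68/15 → (14/5, -113/15)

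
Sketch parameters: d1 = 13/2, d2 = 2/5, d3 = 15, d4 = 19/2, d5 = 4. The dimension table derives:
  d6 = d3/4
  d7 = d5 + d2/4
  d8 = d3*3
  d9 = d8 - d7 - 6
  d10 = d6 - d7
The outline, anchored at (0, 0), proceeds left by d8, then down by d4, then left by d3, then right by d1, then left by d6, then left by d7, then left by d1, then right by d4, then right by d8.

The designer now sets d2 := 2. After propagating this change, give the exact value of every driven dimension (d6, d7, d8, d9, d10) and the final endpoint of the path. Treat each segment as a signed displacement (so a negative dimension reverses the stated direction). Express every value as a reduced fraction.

d6 = 15/4
d7 = 9/2
d8 = 45
d9 = 69/2
d10 = -3/4
endpoint = (-55/4, -19/2)

Apply edit: d2 := 2
  d6 = d3/4 = 15/4
  d7 = d5 + d2/4 = 9/2
  d8 = d3*3 = 45
  d9 = d8 - d7 - 6 = 69/2
  d10 = d6 - d7 = -3/4
Walk from origin (0, 0):
  seg 1: left by d8 = 45 → (-45, 0)
  seg 2: down by d4 = 19/2 → (-45, -19/2)
  seg 3: left by d3 = 15 → (-60, -19/2)
  seg 4: right by d1 = 13/2 → (-107/2, -19/2)
  seg 5: left by d6 = 15/4 → (-229/4, -19/2)
  seg 6: left by d7 = 9/2 → (-247/4, -19/2)
  seg 7: left by d1 = 13/2 → (-273/4, -19/2)
  seg 8: right by d4 = 19/2 → (-235/4, -19/2)
  seg 9: right by d8 = 45 → (-55/4, -19/2)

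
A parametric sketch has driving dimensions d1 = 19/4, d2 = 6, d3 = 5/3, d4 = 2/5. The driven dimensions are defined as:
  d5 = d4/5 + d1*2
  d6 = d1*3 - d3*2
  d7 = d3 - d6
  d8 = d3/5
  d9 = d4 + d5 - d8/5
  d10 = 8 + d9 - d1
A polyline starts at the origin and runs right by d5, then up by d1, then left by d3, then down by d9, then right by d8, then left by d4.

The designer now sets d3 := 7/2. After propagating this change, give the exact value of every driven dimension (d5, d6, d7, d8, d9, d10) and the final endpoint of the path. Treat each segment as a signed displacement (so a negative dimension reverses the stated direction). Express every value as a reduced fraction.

Apply edit: d3 := 7/2
  d5 = d4/5 + d1*2 = 479/50
  d6 = d1*3 - d3*2 = 29/4
  d7 = d3 - d6 = -15/4
  d8 = d3/5 = 7/10
  d9 = d4 + d5 - d8/5 = 246/25
  d10 = 8 + d9 - d1 = 1309/100
Walk from origin (0, 0):
  seg 1: right by d5 = 479/50 → (479/50, 0)
  seg 2: up by d1 = 19/4 → (479/50, 19/4)
  seg 3: left by d3 = 7/2 → (152/25, 19/4)
  seg 4: down by d9 = 246/25 → (152/25, -509/100)
  seg 5: right by d8 = 7/10 → (339/50, -509/100)
  seg 6: left by d4 = 2/5 → (319/50, -509/100)

d5 = 479/50
d6 = 29/4
d7 = -15/4
d8 = 7/10
d9 = 246/25
d10 = 1309/100
endpoint = (319/50, -509/100)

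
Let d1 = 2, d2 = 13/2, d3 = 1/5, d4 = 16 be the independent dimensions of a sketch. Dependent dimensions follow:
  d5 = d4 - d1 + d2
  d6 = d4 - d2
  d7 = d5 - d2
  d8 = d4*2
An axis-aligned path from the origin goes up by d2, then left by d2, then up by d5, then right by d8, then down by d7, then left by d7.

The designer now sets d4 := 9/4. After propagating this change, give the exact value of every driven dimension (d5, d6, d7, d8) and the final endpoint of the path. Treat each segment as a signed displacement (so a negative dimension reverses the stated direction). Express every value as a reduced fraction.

d5 = 27/4
d6 = -17/4
d7 = 1/4
d8 = 9/2
endpoint = (-9/4, 13)

Apply edit: d4 := 9/4
  d5 = d4 - d1 + d2 = 27/4
  d6 = d4 - d2 = -17/4
  d7 = d5 - d2 = 1/4
  d8 = d4*2 = 9/2
Walk from origin (0, 0):
  seg 1: up by d2 = 13/2 → (0, 13/2)
  seg 2: left by d2 = 13/2 → (-13/2, 13/2)
  seg 3: up by d5 = 27/4 → (-13/2, 53/4)
  seg 4: right by d8 = 9/2 → (-2, 53/4)
  seg 5: down by d7 = 1/4 → (-2, 13)
  seg 6: left by d7 = 1/4 → (-9/4, 13)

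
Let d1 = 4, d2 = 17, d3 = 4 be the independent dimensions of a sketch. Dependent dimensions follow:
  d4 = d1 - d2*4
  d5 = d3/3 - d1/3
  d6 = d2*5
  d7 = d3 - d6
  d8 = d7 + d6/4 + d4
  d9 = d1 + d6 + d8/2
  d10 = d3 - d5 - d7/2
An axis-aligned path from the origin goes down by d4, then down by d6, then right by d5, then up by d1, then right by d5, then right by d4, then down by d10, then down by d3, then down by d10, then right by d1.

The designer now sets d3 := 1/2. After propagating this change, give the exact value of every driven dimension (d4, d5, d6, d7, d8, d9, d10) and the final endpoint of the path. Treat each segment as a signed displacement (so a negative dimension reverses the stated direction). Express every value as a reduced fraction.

d4 = -64
d5 = -7/6
d6 = 85
d7 = -169/2
d8 = -509/4
d9 = 203/8
d10 = 527/12
endpoint = (-187/3, -316/3)

Apply edit: d3 := 1/2
  d4 = d1 - d2*4 = -64
  d5 = d3/3 - d1/3 = -7/6
  d6 = d2*5 = 85
  d7 = d3 - d6 = -169/2
  d8 = d7 + d6/4 + d4 = -509/4
  d9 = d1 + d6 + d8/2 = 203/8
  d10 = d3 - d5 - d7/2 = 527/12
Walk from origin (0, 0):
  seg 1: down by d4 = -64 → (0, 64)
  seg 2: down by d6 = 85 → (0, -21)
  seg 3: right by d5 = -7/6 → (-7/6, -21)
  seg 4: up by d1 = 4 → (-7/6, -17)
  seg 5: right by d5 = -7/6 → (-7/3, -17)
  seg 6: right by d4 = -64 → (-199/3, -17)
  seg 7: down by d10 = 527/12 → (-199/3, -731/12)
  seg 8: down by d3 = 1/2 → (-199/3, -737/12)
  seg 9: down by d10 = 527/12 → (-199/3, -316/3)
  seg 10: right by d1 = 4 → (-187/3, -316/3)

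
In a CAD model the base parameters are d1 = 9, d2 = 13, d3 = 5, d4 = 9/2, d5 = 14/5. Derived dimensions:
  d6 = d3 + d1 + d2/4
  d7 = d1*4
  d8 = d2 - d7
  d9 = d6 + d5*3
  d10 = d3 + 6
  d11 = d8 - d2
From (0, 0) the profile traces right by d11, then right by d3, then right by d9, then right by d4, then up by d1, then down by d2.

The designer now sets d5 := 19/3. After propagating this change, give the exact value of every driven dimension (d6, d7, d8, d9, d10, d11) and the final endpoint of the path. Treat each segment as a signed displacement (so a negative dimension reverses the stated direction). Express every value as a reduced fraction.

d6 = 69/4
d7 = 36
d8 = -23
d9 = 145/4
d10 = 11
d11 = -36
endpoint = (39/4, -4)

Apply edit: d5 := 19/3
  d6 = d3 + d1 + d2/4 = 69/4
  d7 = d1*4 = 36
  d8 = d2 - d7 = -23
  d9 = d6 + d5*3 = 145/4
  d10 = d3 + 6 = 11
  d11 = d8 - d2 = -36
Walk from origin (0, 0):
  seg 1: right by d11 = -36 → (-36, 0)
  seg 2: right by d3 = 5 → (-31, 0)
  seg 3: right by d9 = 145/4 → (21/4, 0)
  seg 4: right by d4 = 9/2 → (39/4, 0)
  seg 5: up by d1 = 9 → (39/4, 9)
  seg 6: down by d2 = 13 → (39/4, -4)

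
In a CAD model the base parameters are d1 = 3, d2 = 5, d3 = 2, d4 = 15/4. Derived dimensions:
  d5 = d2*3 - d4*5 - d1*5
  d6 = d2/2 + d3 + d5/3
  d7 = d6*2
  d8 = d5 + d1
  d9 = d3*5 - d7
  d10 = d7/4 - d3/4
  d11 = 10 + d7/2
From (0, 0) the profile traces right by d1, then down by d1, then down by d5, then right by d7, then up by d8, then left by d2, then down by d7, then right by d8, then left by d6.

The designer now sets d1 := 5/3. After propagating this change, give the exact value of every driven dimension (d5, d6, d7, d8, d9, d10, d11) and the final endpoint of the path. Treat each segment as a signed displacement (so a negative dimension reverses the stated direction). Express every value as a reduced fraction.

Apply edit: d1 := 5/3
  d5 = d2*3 - d4*5 - d1*5 = -145/12
  d6 = d2/2 + d3 + d5/3 = 17/36
  d7 = d6*2 = 17/18
  d8 = d5 + d1 = -125/12
  d9 = d3*5 - d7 = 163/18
  d10 = d7/4 - d3/4 = -19/72
  d11 = 10 + d7/2 = 377/36
Walk from origin (0, 0):
  seg 1: right by d1 = 5/3 → (5/3, 0)
  seg 2: down by d1 = 5/3 → (5/3, -5/3)
  seg 3: down by d5 = -145/12 → (5/3, 125/12)
  seg 4: right by d7 = 17/18 → (47/18, 125/12)
  seg 5: up by d8 = -125/12 → (47/18, 0)
  seg 6: left by d2 = 5 → (-43/18, 0)
  seg 7: down by d7 = 17/18 → (-43/18, -17/18)
  seg 8: right by d8 = -125/12 → (-461/36, -17/18)
  seg 9: left by d6 = 17/36 → (-239/18, -17/18)

d5 = -145/12
d6 = 17/36
d7 = 17/18
d8 = -125/12
d9 = 163/18
d10 = -19/72
d11 = 377/36
endpoint = (-239/18, -17/18)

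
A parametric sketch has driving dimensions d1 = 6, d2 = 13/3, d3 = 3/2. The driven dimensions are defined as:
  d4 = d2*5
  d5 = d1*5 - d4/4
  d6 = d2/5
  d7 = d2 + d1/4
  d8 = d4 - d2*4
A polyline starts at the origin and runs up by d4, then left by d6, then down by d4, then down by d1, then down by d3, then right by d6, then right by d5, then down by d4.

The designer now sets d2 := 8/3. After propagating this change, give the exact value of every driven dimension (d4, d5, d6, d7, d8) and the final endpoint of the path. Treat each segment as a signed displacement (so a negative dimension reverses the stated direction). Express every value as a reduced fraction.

d4 = 40/3
d5 = 80/3
d6 = 8/15
d7 = 25/6
d8 = 8/3
endpoint = (80/3, -125/6)

Apply edit: d2 := 8/3
  d4 = d2*5 = 40/3
  d5 = d1*5 - d4/4 = 80/3
  d6 = d2/5 = 8/15
  d7 = d2 + d1/4 = 25/6
  d8 = d4 - d2*4 = 8/3
Walk from origin (0, 0):
  seg 1: up by d4 = 40/3 → (0, 40/3)
  seg 2: left by d6 = 8/15 → (-8/15, 40/3)
  seg 3: down by d4 = 40/3 → (-8/15, 0)
  seg 4: down by d1 = 6 → (-8/15, -6)
  seg 5: down by d3 = 3/2 → (-8/15, -15/2)
  seg 6: right by d6 = 8/15 → (0, -15/2)
  seg 7: right by d5 = 80/3 → (80/3, -15/2)
  seg 8: down by d4 = 40/3 → (80/3, -125/6)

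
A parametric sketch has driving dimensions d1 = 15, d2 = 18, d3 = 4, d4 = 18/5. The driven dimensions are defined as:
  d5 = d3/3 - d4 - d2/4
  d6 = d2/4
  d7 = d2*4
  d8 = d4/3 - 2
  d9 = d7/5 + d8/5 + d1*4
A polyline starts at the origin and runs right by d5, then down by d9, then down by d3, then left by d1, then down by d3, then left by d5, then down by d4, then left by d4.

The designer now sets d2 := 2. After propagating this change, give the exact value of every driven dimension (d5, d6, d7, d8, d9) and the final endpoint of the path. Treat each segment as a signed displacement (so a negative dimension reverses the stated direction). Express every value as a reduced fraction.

d5 = -83/30
d6 = 1/2
d7 = 8
d8 = -4/5
d9 = 1536/25
endpoint = (-93/5, -1826/25)

Apply edit: d2 := 2
  d5 = d3/3 - d4 - d2/4 = -83/30
  d6 = d2/4 = 1/2
  d7 = d2*4 = 8
  d8 = d4/3 - 2 = -4/5
  d9 = d7/5 + d8/5 + d1*4 = 1536/25
Walk from origin (0, 0):
  seg 1: right by d5 = -83/30 → (-83/30, 0)
  seg 2: down by d9 = 1536/25 → (-83/30, -1536/25)
  seg 3: down by d3 = 4 → (-83/30, -1636/25)
  seg 4: left by d1 = 15 → (-533/30, -1636/25)
  seg 5: down by d3 = 4 → (-533/30, -1736/25)
  seg 6: left by d5 = -83/30 → (-15, -1736/25)
  seg 7: down by d4 = 18/5 → (-15, -1826/25)
  seg 8: left by d4 = 18/5 → (-93/5, -1826/25)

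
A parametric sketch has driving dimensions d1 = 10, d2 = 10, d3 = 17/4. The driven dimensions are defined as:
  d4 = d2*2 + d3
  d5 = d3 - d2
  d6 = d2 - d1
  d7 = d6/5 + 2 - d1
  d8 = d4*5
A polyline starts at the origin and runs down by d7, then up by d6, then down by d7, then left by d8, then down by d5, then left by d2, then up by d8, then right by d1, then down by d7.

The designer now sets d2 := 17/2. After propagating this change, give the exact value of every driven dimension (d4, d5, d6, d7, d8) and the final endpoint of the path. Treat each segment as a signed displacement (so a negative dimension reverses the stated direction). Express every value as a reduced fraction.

d4 = 85/4
d5 = -17/4
d6 = -3/2
d7 = -83/10
d8 = 425/4
endpoint = (-419/4, 1339/10)

Apply edit: d2 := 17/2
  d4 = d2*2 + d3 = 85/4
  d5 = d3 - d2 = -17/4
  d6 = d2 - d1 = -3/2
  d7 = d6/5 + 2 - d1 = -83/10
  d8 = d4*5 = 425/4
Walk from origin (0, 0):
  seg 1: down by d7 = -83/10 → (0, 83/10)
  seg 2: up by d6 = -3/2 → (0, 34/5)
  seg 3: down by d7 = -83/10 → (0, 151/10)
  seg 4: left by d8 = 425/4 → (-425/4, 151/10)
  seg 5: down by d5 = -17/4 → (-425/4, 387/20)
  seg 6: left by d2 = 17/2 → (-459/4, 387/20)
  seg 7: up by d8 = 425/4 → (-459/4, 628/5)
  seg 8: right by d1 = 10 → (-419/4, 628/5)
  seg 9: down by d7 = -83/10 → (-419/4, 1339/10)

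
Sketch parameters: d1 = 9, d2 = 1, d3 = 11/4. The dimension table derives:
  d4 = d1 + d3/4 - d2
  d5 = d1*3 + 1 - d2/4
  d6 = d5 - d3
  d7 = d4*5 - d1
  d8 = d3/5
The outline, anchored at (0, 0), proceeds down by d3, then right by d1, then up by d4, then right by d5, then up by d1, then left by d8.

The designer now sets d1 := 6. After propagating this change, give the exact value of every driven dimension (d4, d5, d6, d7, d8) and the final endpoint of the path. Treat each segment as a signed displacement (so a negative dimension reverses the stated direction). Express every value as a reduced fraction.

d4 = 91/16
d5 = 75/4
d6 = 16
d7 = 359/16
d8 = 11/20
endpoint = (121/5, 143/16)

Apply edit: d1 := 6
  d4 = d1 + d3/4 - d2 = 91/16
  d5 = d1*3 + 1 - d2/4 = 75/4
  d6 = d5 - d3 = 16
  d7 = d4*5 - d1 = 359/16
  d8 = d3/5 = 11/20
Walk from origin (0, 0):
  seg 1: down by d3 = 11/4 → (0, -11/4)
  seg 2: right by d1 = 6 → (6, -11/4)
  seg 3: up by d4 = 91/16 → (6, 47/16)
  seg 4: right by d5 = 75/4 → (99/4, 47/16)
  seg 5: up by d1 = 6 → (99/4, 143/16)
  seg 6: left by d8 = 11/20 → (121/5, 143/16)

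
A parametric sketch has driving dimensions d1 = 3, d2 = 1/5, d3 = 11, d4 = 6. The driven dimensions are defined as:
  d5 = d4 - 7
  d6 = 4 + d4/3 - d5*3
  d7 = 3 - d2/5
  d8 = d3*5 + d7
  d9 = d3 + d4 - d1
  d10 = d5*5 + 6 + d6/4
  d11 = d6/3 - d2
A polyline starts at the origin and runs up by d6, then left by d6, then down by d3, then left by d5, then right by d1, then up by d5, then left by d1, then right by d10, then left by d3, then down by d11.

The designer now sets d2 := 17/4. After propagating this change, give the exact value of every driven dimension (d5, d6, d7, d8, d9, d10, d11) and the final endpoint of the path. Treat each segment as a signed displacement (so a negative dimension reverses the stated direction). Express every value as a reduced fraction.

d5 = -1
d6 = 9
d7 = 43/20
d8 = 1143/20
d9 = 14
d10 = 13/4
d11 = -5/4
endpoint = (-63/4, -7/4)

Apply edit: d2 := 17/4
  d5 = d4 - 7 = -1
  d6 = 4 + d4/3 - d5*3 = 9
  d7 = 3 - d2/5 = 43/20
  d8 = d3*5 + d7 = 1143/20
  d9 = d3 + d4 - d1 = 14
  d10 = d5*5 + 6 + d6/4 = 13/4
  d11 = d6/3 - d2 = -5/4
Walk from origin (0, 0):
  seg 1: up by d6 = 9 → (0, 9)
  seg 2: left by d6 = 9 → (-9, 9)
  seg 3: down by d3 = 11 → (-9, -2)
  seg 4: left by d5 = -1 → (-8, -2)
  seg 5: right by d1 = 3 → (-5, -2)
  seg 6: up by d5 = -1 → (-5, -3)
  seg 7: left by d1 = 3 → (-8, -3)
  seg 8: right by d10 = 13/4 → (-19/4, -3)
  seg 9: left by d3 = 11 → (-63/4, -3)
  seg 10: down by d11 = -5/4 → (-63/4, -7/4)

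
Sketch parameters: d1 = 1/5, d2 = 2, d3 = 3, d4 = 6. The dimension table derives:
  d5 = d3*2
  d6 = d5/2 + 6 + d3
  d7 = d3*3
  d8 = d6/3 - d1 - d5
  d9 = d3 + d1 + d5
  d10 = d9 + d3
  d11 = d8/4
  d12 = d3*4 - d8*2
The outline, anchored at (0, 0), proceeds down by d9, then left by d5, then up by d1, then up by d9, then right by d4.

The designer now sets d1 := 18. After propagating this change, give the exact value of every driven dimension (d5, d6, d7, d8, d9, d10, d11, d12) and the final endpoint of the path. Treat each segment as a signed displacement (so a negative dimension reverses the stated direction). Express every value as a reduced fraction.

Apply edit: d1 := 18
  d5 = d3*2 = 6
  d6 = d5/2 + 6 + d3 = 12
  d7 = d3*3 = 9
  d8 = d6/3 - d1 - d5 = -20
  d9 = d3 + d1 + d5 = 27
  d10 = d9 + d3 = 30
  d11 = d8/4 = -5
  d12 = d3*4 - d8*2 = 52
Walk from origin (0, 0):
  seg 1: down by d9 = 27 → (0, -27)
  seg 2: left by d5 = 6 → (-6, -27)
  seg 3: up by d1 = 18 → (-6, -9)
  seg 4: up by d9 = 27 → (-6, 18)
  seg 5: right by d4 = 6 → (0, 18)

d5 = 6
d6 = 12
d7 = 9
d8 = -20
d9 = 27
d10 = 30
d11 = -5
d12 = 52
endpoint = (0, 18)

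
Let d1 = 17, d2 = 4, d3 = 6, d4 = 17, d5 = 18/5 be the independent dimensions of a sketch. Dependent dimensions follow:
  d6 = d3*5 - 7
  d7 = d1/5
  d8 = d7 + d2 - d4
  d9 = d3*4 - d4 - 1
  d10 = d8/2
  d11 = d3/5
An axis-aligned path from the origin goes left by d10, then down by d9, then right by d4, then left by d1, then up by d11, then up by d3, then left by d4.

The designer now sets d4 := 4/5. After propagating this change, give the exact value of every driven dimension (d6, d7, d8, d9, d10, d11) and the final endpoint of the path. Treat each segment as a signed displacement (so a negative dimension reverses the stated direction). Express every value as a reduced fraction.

Apply edit: d4 := 4/5
  d6 = d3*5 - 7 = 23
  d7 = d1/5 = 17/5
  d8 = d7 + d2 - d4 = 33/5
  d9 = d3*4 - d4 - 1 = 111/5
  d10 = d8/2 = 33/10
  d11 = d3/5 = 6/5
Walk from origin (0, 0):
  seg 1: left by d10 = 33/10 → (-33/10, 0)
  seg 2: down by d9 = 111/5 → (-33/10, -111/5)
  seg 3: right by d4 = 4/5 → (-5/2, -111/5)
  seg 4: left by d1 = 17 → (-39/2, -111/5)
  seg 5: up by d11 = 6/5 → (-39/2, -21)
  seg 6: up by d3 = 6 → (-39/2, -15)
  seg 7: left by d4 = 4/5 → (-203/10, -15)

d6 = 23
d7 = 17/5
d8 = 33/5
d9 = 111/5
d10 = 33/10
d11 = 6/5
endpoint = (-203/10, -15)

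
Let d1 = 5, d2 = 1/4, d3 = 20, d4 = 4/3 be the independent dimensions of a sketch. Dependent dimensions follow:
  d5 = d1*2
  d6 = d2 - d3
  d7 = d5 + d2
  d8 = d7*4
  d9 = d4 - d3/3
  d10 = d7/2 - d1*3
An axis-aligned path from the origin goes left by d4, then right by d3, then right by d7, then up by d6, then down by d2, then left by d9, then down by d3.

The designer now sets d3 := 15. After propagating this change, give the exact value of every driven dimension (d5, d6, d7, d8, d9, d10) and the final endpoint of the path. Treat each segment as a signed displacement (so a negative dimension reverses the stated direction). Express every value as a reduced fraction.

d5 = 10
d6 = -59/4
d7 = 41/4
d8 = 41
d9 = -11/3
d10 = -79/8
endpoint = (331/12, -30)

Apply edit: d3 := 15
  d5 = d1*2 = 10
  d6 = d2 - d3 = -59/4
  d7 = d5 + d2 = 41/4
  d8 = d7*4 = 41
  d9 = d4 - d3/3 = -11/3
  d10 = d7/2 - d1*3 = -79/8
Walk from origin (0, 0):
  seg 1: left by d4 = 4/3 → (-4/3, 0)
  seg 2: right by d3 = 15 → (41/3, 0)
  seg 3: right by d7 = 41/4 → (287/12, 0)
  seg 4: up by d6 = -59/4 → (287/12, -59/4)
  seg 5: down by d2 = 1/4 → (287/12, -15)
  seg 6: left by d9 = -11/3 → (331/12, -15)
  seg 7: down by d3 = 15 → (331/12, -30)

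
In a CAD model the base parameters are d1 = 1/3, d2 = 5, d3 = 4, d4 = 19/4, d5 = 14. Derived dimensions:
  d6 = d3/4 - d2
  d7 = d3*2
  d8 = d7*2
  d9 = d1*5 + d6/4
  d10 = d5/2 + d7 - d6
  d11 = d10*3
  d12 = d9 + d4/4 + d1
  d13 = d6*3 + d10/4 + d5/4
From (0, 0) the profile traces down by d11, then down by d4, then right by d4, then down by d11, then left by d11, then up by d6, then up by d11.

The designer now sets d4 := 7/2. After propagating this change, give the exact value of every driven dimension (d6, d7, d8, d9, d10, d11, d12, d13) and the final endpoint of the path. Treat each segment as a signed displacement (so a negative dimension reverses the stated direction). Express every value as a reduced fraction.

Apply edit: d4 := 7/2
  d6 = d3/4 - d2 = -4
  d7 = d3*2 = 8
  d8 = d7*2 = 16
  d9 = d1*5 + d6/4 = 2/3
  d10 = d5/2 + d7 - d6 = 19
  d11 = d10*3 = 57
  d12 = d9 + d4/4 + d1 = 15/8
  d13 = d6*3 + d10/4 + d5/4 = -15/4
Walk from origin (0, 0):
  seg 1: down by d11 = 57 → (0, -57)
  seg 2: down by d4 = 7/2 → (0, -121/2)
  seg 3: right by d4 = 7/2 → (7/2, -121/2)
  seg 4: down by d11 = 57 → (7/2, -235/2)
  seg 5: left by d11 = 57 → (-107/2, -235/2)
  seg 6: up by d6 = -4 → (-107/2, -243/2)
  seg 7: up by d11 = 57 → (-107/2, -129/2)

d6 = -4
d7 = 8
d8 = 16
d9 = 2/3
d10 = 19
d11 = 57
d12 = 15/8
d13 = -15/4
endpoint = (-107/2, -129/2)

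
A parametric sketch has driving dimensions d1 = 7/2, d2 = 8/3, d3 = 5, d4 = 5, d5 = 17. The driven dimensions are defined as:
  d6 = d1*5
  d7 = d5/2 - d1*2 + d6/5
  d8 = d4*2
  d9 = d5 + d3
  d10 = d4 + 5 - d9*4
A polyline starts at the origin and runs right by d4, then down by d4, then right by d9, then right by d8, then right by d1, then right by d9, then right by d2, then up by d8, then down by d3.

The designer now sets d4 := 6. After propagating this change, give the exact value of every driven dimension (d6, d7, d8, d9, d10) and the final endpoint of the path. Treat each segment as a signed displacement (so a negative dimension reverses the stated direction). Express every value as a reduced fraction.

Apply edit: d4 := 6
  d6 = d1*5 = 35/2
  d7 = d5/2 - d1*2 + d6/5 = 5
  d8 = d4*2 = 12
  d9 = d5 + d3 = 22
  d10 = d4 + 5 - d9*4 = -77
Walk from origin (0, 0):
  seg 1: right by d4 = 6 → (6, 0)
  seg 2: down by d4 = 6 → (6, -6)
  seg 3: right by d9 = 22 → (28, -6)
  seg 4: right by d8 = 12 → (40, -6)
  seg 5: right by d1 = 7/2 → (87/2, -6)
  seg 6: right by d9 = 22 → (131/2, -6)
  seg 7: right by d2 = 8/3 → (409/6, -6)
  seg 8: up by d8 = 12 → (409/6, 6)
  seg 9: down by d3 = 5 → (409/6, 1)

d6 = 35/2
d7 = 5
d8 = 12
d9 = 22
d10 = -77
endpoint = (409/6, 1)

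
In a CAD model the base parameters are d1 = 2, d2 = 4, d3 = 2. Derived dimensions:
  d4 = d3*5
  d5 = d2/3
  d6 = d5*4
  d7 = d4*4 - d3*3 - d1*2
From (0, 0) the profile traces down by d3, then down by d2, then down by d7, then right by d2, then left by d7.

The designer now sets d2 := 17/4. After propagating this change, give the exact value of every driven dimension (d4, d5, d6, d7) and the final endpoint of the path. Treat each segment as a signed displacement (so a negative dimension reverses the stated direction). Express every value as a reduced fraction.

d4 = 10
d5 = 17/12
d6 = 17/3
d7 = 30
endpoint = (-103/4, -145/4)

Apply edit: d2 := 17/4
  d4 = d3*5 = 10
  d5 = d2/3 = 17/12
  d6 = d5*4 = 17/3
  d7 = d4*4 - d3*3 - d1*2 = 30
Walk from origin (0, 0):
  seg 1: down by d3 = 2 → (0, -2)
  seg 2: down by d2 = 17/4 → (0, -25/4)
  seg 3: down by d7 = 30 → (0, -145/4)
  seg 4: right by d2 = 17/4 → (17/4, -145/4)
  seg 5: left by d7 = 30 → (-103/4, -145/4)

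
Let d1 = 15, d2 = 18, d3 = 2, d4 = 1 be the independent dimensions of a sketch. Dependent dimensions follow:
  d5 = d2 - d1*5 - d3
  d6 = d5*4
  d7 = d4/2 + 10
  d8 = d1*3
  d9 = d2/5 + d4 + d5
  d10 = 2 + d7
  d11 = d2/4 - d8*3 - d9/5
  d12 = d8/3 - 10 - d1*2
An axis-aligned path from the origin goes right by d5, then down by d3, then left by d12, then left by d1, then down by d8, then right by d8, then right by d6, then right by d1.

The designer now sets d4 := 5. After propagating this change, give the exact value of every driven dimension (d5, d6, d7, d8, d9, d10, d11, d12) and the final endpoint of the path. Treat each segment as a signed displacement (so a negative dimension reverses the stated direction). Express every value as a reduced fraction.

Apply edit: d4 := 5
  d5 = d2 - d1*5 - d3 = -59
  d6 = d5*4 = -236
  d7 = d4/2 + 10 = 25/2
  d8 = d1*3 = 45
  d9 = d2/5 + d4 + d5 = -252/5
  d10 = 2 + d7 = 29/2
  d11 = d2/4 - d8*3 - d9/5 = -6021/50
  d12 = d8/3 - 10 - d1*2 = -25
Walk from origin (0, 0):
  seg 1: right by d5 = -59 → (-59, 0)
  seg 2: down by d3 = 2 → (-59, -2)
  seg 3: left by d12 = -25 → (-34, -2)
  seg 4: left by d1 = 15 → (-49, -2)
  seg 5: down by d8 = 45 → (-49, -47)
  seg 6: right by d8 = 45 → (-4, -47)
  seg 7: right by d6 = -236 → (-240, -47)
  seg 8: right by d1 = 15 → (-225, -47)

d5 = -59
d6 = -236
d7 = 25/2
d8 = 45
d9 = -252/5
d10 = 29/2
d11 = -6021/50
d12 = -25
endpoint = (-225, -47)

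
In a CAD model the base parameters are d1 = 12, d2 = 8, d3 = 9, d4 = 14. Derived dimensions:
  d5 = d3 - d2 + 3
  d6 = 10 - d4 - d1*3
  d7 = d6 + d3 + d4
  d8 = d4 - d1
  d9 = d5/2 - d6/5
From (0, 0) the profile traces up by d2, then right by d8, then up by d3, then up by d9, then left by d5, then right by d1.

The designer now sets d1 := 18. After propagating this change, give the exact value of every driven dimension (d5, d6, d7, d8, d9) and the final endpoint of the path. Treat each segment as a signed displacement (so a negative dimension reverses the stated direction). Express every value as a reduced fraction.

Apply edit: d1 := 18
  d5 = d3 - d2 + 3 = 4
  d6 = 10 - d4 - d1*3 = -58
  d7 = d6 + d3 + d4 = -35
  d8 = d4 - d1 = -4
  d9 = d5/2 - d6/5 = 68/5
Walk from origin (0, 0):
  seg 1: up by d2 = 8 → (0, 8)
  seg 2: right by d8 = -4 → (-4, 8)
  seg 3: up by d3 = 9 → (-4, 17)
  seg 4: up by d9 = 68/5 → (-4, 153/5)
  seg 5: left by d5 = 4 → (-8, 153/5)
  seg 6: right by d1 = 18 → (10, 153/5)

d5 = 4
d6 = -58
d7 = -35
d8 = -4
d9 = 68/5
endpoint = (10, 153/5)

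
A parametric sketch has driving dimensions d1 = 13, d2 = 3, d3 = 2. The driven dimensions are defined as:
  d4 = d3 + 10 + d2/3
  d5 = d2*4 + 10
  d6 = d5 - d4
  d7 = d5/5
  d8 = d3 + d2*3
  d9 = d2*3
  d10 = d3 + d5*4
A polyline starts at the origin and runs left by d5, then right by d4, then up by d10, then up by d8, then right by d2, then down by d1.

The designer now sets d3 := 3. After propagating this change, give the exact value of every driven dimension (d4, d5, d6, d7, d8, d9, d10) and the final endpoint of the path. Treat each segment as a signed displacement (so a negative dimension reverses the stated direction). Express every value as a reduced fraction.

d4 = 14
d5 = 22
d6 = 8
d7 = 22/5
d8 = 12
d9 = 9
d10 = 91
endpoint = (-5, 90)

Apply edit: d3 := 3
  d4 = d3 + 10 + d2/3 = 14
  d5 = d2*4 + 10 = 22
  d6 = d5 - d4 = 8
  d7 = d5/5 = 22/5
  d8 = d3 + d2*3 = 12
  d9 = d2*3 = 9
  d10 = d3 + d5*4 = 91
Walk from origin (0, 0):
  seg 1: left by d5 = 22 → (-22, 0)
  seg 2: right by d4 = 14 → (-8, 0)
  seg 3: up by d10 = 91 → (-8, 91)
  seg 4: up by d8 = 12 → (-8, 103)
  seg 5: right by d2 = 3 → (-5, 103)
  seg 6: down by d1 = 13 → (-5, 90)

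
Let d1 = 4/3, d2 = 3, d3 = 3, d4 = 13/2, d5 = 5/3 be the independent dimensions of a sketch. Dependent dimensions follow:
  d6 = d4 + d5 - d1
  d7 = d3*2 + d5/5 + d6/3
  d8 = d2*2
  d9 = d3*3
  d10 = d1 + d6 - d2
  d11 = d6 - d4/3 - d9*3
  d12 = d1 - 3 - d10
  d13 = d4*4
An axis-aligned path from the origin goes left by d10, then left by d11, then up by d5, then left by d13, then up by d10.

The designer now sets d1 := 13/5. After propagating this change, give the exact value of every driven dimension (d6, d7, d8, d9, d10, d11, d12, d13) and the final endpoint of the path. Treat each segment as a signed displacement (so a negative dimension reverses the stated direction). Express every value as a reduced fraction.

Apply edit: d1 := 13/5
  d6 = d4 + d5 - d1 = 167/30
  d7 = d3*2 + d5/5 + d6/3 = 737/90
  d8 = d2*2 = 6
  d9 = d3*3 = 9
  d10 = d1 + d6 - d2 = 31/6
  d11 = d6 - d4/3 - d9*3 = -118/5
  d12 = d1 - 3 - d10 = -167/30
  d13 = d4*4 = 26
Walk from origin (0, 0):
  seg 1: left by d10 = 31/6 → (-31/6, 0)
  seg 2: left by d11 = -118/5 → (553/30, 0)
  seg 3: up by d5 = 5/3 → (553/30, 5/3)
  seg 4: left by d13 = 26 → (-227/30, 5/3)
  seg 5: up by d10 = 31/6 → (-227/30, 41/6)

d6 = 167/30
d7 = 737/90
d8 = 6
d9 = 9
d10 = 31/6
d11 = -118/5
d12 = -167/30
d13 = 26
endpoint = (-227/30, 41/6)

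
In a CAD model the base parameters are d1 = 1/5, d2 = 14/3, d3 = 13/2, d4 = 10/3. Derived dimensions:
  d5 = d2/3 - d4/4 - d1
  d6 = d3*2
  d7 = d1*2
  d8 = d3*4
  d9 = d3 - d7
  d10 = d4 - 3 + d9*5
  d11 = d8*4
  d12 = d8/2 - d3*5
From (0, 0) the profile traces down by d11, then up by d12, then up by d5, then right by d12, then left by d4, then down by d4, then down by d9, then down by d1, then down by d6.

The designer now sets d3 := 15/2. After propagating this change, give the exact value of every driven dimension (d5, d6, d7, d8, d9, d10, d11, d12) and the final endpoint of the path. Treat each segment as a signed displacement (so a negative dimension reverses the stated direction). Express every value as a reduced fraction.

d5 = 47/90
d6 = 15
d7 = 2/5
d8 = 30
d9 = 71/10
d10 = 215/6
d11 = 120
d12 = -45/2
endpoint = (-155/6, -3017/18)

Apply edit: d3 := 15/2
  d5 = d2/3 - d4/4 - d1 = 47/90
  d6 = d3*2 = 15
  d7 = d1*2 = 2/5
  d8 = d3*4 = 30
  d9 = d3 - d7 = 71/10
  d10 = d4 - 3 + d9*5 = 215/6
  d11 = d8*4 = 120
  d12 = d8/2 - d3*5 = -45/2
Walk from origin (0, 0):
  seg 1: down by d11 = 120 → (0, -120)
  seg 2: up by d12 = -45/2 → (0, -285/2)
  seg 3: up by d5 = 47/90 → (0, -6389/45)
  seg 4: right by d12 = -45/2 → (-45/2, -6389/45)
  seg 5: left by d4 = 10/3 → (-155/6, -6389/45)
  seg 6: down by d4 = 10/3 → (-155/6, -6539/45)
  seg 7: down by d9 = 71/10 → (-155/6, -13717/90)
  seg 8: down by d1 = 1/5 → (-155/6, -2747/18)
  seg 9: down by d6 = 15 → (-155/6, -3017/18)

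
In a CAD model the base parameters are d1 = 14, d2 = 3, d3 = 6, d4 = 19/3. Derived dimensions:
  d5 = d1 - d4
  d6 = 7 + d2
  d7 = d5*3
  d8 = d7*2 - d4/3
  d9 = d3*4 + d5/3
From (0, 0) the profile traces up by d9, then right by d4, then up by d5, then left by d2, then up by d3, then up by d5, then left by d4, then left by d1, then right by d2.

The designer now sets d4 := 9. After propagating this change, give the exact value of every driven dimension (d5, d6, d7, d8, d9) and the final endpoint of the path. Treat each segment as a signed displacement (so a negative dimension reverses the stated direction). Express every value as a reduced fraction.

Apply edit: d4 := 9
  d5 = d1 - d4 = 5
  d6 = 7 + d2 = 10
  d7 = d5*3 = 15
  d8 = d7*2 - d4/3 = 27
  d9 = d3*4 + d5/3 = 77/3
Walk from origin (0, 0):
  seg 1: up by d9 = 77/3 → (0, 77/3)
  seg 2: right by d4 = 9 → (9, 77/3)
  seg 3: up by d5 = 5 → (9, 92/3)
  seg 4: left by d2 = 3 → (6, 92/3)
  seg 5: up by d3 = 6 → (6, 110/3)
  seg 6: up by d5 = 5 → (6, 125/3)
  seg 7: left by d4 = 9 → (-3, 125/3)
  seg 8: left by d1 = 14 → (-17, 125/3)
  seg 9: right by d2 = 3 → (-14, 125/3)

d5 = 5
d6 = 10
d7 = 15
d8 = 27
d9 = 77/3
endpoint = (-14, 125/3)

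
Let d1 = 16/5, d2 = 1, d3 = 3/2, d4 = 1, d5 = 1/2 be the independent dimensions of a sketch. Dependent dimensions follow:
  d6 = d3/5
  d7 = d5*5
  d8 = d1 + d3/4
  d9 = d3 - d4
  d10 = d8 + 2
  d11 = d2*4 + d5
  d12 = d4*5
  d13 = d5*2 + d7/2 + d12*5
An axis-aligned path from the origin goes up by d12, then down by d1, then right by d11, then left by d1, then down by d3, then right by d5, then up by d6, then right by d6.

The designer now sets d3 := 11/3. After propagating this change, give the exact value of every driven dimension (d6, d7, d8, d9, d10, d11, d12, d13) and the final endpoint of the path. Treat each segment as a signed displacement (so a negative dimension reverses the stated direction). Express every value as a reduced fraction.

Apply edit: d3 := 11/3
  d6 = d3/5 = 11/15
  d7 = d5*5 = 5/2
  d8 = d1 + d3/4 = 247/60
  d9 = d3 - d4 = 8/3
  d10 = d8 + 2 = 367/60
  d11 = d2*4 + d5 = 9/2
  d12 = d4*5 = 5
  d13 = d5*2 + d7/2 + d12*5 = 109/4
Walk from origin (0, 0):
  seg 1: up by d12 = 5 → (0, 5)
  seg 2: down by d1 = 16/5 → (0, 9/5)
  seg 3: right by d11 = 9/2 → (9/2, 9/5)
  seg 4: left by d1 = 16/5 → (13/10, 9/5)
  seg 5: down by d3 = 11/3 → (13/10, -28/15)
  seg 6: right by d5 = 1/2 → (9/5, -28/15)
  seg 7: up by d6 = 11/15 → (9/5, -17/15)
  seg 8: right by d6 = 11/15 → (38/15, -17/15)

d6 = 11/15
d7 = 5/2
d8 = 247/60
d9 = 8/3
d10 = 367/60
d11 = 9/2
d12 = 5
d13 = 109/4
endpoint = (38/15, -17/15)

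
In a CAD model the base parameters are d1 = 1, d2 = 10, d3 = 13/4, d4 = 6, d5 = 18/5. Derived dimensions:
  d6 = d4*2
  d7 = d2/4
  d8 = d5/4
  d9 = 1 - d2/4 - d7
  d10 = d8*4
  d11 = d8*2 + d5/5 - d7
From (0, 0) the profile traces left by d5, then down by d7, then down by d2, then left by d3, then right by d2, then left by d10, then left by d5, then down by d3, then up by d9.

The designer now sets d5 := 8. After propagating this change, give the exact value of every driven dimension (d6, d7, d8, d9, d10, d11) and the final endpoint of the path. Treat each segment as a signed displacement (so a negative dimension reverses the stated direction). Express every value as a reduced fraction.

d6 = 12
d7 = 5/2
d8 = 2
d9 = -4
d10 = 8
d11 = 31/10
endpoint = (-69/4, -79/4)

Apply edit: d5 := 8
  d6 = d4*2 = 12
  d7 = d2/4 = 5/2
  d8 = d5/4 = 2
  d9 = 1 - d2/4 - d7 = -4
  d10 = d8*4 = 8
  d11 = d8*2 + d5/5 - d7 = 31/10
Walk from origin (0, 0):
  seg 1: left by d5 = 8 → (-8, 0)
  seg 2: down by d7 = 5/2 → (-8, -5/2)
  seg 3: down by d2 = 10 → (-8, -25/2)
  seg 4: left by d3 = 13/4 → (-45/4, -25/2)
  seg 5: right by d2 = 10 → (-5/4, -25/2)
  seg 6: left by d10 = 8 → (-37/4, -25/2)
  seg 7: left by d5 = 8 → (-69/4, -25/2)
  seg 8: down by d3 = 13/4 → (-69/4, -63/4)
  seg 9: up by d9 = -4 → (-69/4, -79/4)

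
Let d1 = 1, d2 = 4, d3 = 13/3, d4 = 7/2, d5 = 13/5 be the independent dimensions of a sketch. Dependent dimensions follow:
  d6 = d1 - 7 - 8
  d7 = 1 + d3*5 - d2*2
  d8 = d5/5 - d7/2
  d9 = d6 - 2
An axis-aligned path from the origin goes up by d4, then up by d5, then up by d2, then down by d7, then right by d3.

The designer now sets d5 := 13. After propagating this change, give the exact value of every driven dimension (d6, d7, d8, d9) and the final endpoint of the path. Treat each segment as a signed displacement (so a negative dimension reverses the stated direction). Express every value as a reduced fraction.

Apply edit: d5 := 13
  d6 = d1 - 7 - 8 = -14
  d7 = 1 + d3*5 - d2*2 = 44/3
  d8 = d5/5 - d7/2 = -71/15
  d9 = d6 - 2 = -16
Walk from origin (0, 0):
  seg 1: up by d4 = 7/2 → (0, 7/2)
  seg 2: up by d5 = 13 → (0, 33/2)
  seg 3: up by d2 = 4 → (0, 41/2)
  seg 4: down by d7 = 44/3 → (0, 35/6)
  seg 5: right by d3 = 13/3 → (13/3, 35/6)

d6 = -14
d7 = 44/3
d8 = -71/15
d9 = -16
endpoint = (13/3, 35/6)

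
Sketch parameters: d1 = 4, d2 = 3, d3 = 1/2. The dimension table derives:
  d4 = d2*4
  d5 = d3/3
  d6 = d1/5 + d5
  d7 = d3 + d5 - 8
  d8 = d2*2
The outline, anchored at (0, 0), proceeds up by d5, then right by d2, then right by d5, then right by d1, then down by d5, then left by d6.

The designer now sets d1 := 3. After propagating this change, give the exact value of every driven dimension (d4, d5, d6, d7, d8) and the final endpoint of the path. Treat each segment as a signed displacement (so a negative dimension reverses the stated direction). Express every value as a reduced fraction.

Apply edit: d1 := 3
  d4 = d2*4 = 12
  d5 = d3/3 = 1/6
  d6 = d1/5 + d5 = 23/30
  d7 = d3 + d5 - 8 = -22/3
  d8 = d2*2 = 6
Walk from origin (0, 0):
  seg 1: up by d5 = 1/6 → (0, 1/6)
  seg 2: right by d2 = 3 → (3, 1/6)
  seg 3: right by d5 = 1/6 → (19/6, 1/6)
  seg 4: right by d1 = 3 → (37/6, 1/6)
  seg 5: down by d5 = 1/6 → (37/6, 0)
  seg 6: left by d6 = 23/30 → (27/5, 0)

d4 = 12
d5 = 1/6
d6 = 23/30
d7 = -22/3
d8 = 6
endpoint = (27/5, 0)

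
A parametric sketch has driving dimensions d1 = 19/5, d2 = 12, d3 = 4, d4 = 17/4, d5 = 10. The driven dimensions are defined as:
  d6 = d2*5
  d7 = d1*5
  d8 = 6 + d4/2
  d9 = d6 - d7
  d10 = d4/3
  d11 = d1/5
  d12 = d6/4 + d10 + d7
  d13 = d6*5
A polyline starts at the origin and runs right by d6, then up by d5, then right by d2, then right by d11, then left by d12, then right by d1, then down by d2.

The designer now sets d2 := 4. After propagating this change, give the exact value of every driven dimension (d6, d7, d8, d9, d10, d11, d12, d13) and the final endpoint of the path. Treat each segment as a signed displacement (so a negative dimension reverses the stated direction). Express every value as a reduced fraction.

d6 = 20
d7 = 19
d8 = 65/8
d9 = 1
d10 = 17/12
d11 = 19/25
d12 = 305/12
d13 = 100
endpoint = (943/300, 6)

Apply edit: d2 := 4
  d6 = d2*5 = 20
  d7 = d1*5 = 19
  d8 = 6 + d4/2 = 65/8
  d9 = d6 - d7 = 1
  d10 = d4/3 = 17/12
  d11 = d1/5 = 19/25
  d12 = d6/4 + d10 + d7 = 305/12
  d13 = d6*5 = 100
Walk from origin (0, 0):
  seg 1: right by d6 = 20 → (20, 0)
  seg 2: up by d5 = 10 → (20, 10)
  seg 3: right by d2 = 4 → (24, 10)
  seg 4: right by d11 = 19/25 → (619/25, 10)
  seg 5: left by d12 = 305/12 → (-197/300, 10)
  seg 6: right by d1 = 19/5 → (943/300, 10)
  seg 7: down by d2 = 4 → (943/300, 6)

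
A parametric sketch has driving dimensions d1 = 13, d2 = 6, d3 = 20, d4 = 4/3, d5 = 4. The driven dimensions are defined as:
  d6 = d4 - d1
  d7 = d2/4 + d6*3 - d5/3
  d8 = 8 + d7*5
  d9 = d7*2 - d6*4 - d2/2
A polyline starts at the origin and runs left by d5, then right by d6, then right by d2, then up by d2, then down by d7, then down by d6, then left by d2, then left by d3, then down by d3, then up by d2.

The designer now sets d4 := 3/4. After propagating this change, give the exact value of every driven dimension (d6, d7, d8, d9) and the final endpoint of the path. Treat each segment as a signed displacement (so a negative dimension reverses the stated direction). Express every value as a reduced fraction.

d6 = -49/4
d7 = -439/12
d8 = -2099/12
d9 = -163/6
endpoint = (-145/4, 245/6)

Apply edit: d4 := 3/4
  d6 = d4 - d1 = -49/4
  d7 = d2/4 + d6*3 - d5/3 = -439/12
  d8 = 8 + d7*5 = -2099/12
  d9 = d7*2 - d6*4 - d2/2 = -163/6
Walk from origin (0, 0):
  seg 1: left by d5 = 4 → (-4, 0)
  seg 2: right by d6 = -49/4 → (-65/4, 0)
  seg 3: right by d2 = 6 → (-41/4, 0)
  seg 4: up by d2 = 6 → (-41/4, 6)
  seg 5: down by d7 = -439/12 → (-41/4, 511/12)
  seg 6: down by d6 = -49/4 → (-41/4, 329/6)
  seg 7: left by d2 = 6 → (-65/4, 329/6)
  seg 8: left by d3 = 20 → (-145/4, 329/6)
  seg 9: down by d3 = 20 → (-145/4, 209/6)
  seg 10: up by d2 = 6 → (-145/4, 245/6)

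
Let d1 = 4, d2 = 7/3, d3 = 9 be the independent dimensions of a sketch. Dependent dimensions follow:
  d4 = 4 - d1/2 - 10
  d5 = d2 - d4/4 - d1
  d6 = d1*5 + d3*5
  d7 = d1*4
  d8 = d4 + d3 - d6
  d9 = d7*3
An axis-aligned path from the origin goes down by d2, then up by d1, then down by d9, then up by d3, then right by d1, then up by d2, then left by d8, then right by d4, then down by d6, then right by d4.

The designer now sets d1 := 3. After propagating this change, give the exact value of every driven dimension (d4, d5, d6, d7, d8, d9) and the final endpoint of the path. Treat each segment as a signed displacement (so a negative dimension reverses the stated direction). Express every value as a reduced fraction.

Apply edit: d1 := 3
  d4 = 4 - d1/2 - 10 = -15/2
  d5 = d2 - d4/4 - d1 = 29/24
  d6 = d1*5 + d3*5 = 60
  d7 = d1*4 = 12
  d8 = d4 + d3 - d6 = -117/2
  d9 = d7*3 = 36
Walk from origin (0, 0):
  seg 1: down by d2 = 7/3 → (0, -7/3)
  seg 2: up by d1 = 3 → (0, 2/3)
  seg 3: down by d9 = 36 → (0, -106/3)
  seg 4: up by d3 = 9 → (0, -79/3)
  seg 5: right by d1 = 3 → (3, -79/3)
  seg 6: up by d2 = 7/3 → (3, -24)
  seg 7: left by d8 = -117/2 → (123/2, -24)
  seg 8: right by d4 = -15/2 → (54, -24)
  seg 9: down by d6 = 60 → (54, -84)
  seg 10: right by d4 = -15/2 → (93/2, -84)

d4 = -15/2
d5 = 29/24
d6 = 60
d7 = 12
d8 = -117/2
d9 = 36
endpoint = (93/2, -84)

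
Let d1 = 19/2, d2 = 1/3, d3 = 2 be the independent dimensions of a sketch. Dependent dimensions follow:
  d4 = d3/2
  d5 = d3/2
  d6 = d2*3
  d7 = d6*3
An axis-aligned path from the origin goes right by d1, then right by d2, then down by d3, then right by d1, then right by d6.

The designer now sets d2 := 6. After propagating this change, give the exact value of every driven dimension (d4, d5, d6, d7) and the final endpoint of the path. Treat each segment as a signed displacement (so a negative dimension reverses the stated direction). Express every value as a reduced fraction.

d4 = 1
d5 = 1
d6 = 18
d7 = 54
endpoint = (43, -2)

Apply edit: d2 := 6
  d4 = d3/2 = 1
  d5 = d3/2 = 1
  d6 = d2*3 = 18
  d7 = d6*3 = 54
Walk from origin (0, 0):
  seg 1: right by d1 = 19/2 → (19/2, 0)
  seg 2: right by d2 = 6 → (31/2, 0)
  seg 3: down by d3 = 2 → (31/2, -2)
  seg 4: right by d1 = 19/2 → (25, -2)
  seg 5: right by d6 = 18 → (43, -2)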